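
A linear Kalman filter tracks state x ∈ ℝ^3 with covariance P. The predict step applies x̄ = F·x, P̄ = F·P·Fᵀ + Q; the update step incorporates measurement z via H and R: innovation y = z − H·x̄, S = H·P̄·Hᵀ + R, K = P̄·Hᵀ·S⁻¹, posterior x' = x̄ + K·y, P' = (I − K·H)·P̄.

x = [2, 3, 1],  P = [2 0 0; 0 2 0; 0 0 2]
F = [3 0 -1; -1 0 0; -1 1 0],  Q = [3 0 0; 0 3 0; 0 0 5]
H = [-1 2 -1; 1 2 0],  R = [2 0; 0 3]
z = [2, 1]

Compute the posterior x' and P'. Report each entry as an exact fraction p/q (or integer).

x̄ = F·x = [5, -2, 1]
P̄ = F·P·Fᵀ + Q = [23 -6 -6; -6 5 2; -6 2 9]
y = z − H·x̄ = [12, 0]
S = H·P̄·Hᵀ + R = [58 -1; -1 22]
K = P̄·Hᵀ·S⁻¹ = [-209/425 203/425; 104/425 82/425; 4/255 -23/255]
x' = x̄ + K·y = [-383/425, 398/425, 101/85]
P' = (I − K·H)·P̄ = [1481/425 -436/425 -387/85; -436/425 341/425 182/85; -387/85 182/85 449/51]

x' = [-383/425, 398/425, 101/85]
P' = [1481/425 -436/425 -387/85; -436/425 341/425 182/85; -387/85 182/85 449/51]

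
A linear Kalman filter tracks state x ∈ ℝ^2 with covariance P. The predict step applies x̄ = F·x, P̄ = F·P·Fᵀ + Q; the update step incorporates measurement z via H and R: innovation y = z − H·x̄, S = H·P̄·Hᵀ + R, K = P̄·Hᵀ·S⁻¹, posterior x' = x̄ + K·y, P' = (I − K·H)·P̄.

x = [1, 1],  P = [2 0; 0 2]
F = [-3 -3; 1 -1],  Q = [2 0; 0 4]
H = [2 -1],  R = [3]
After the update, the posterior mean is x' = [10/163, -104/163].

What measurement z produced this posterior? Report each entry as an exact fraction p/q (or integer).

z = [1]

x̄ = F·x = [-6, 0]
P̄ = F·P·Fᵀ + Q = [38 0; 0 8]
S = H·P̄·Hᵀ + R = [163]
K = P̄·Hᵀ·S⁻¹ = [76/163; -8/163]
x' − x̄ = [988/163, -104/163] = K·y
y = (KᵀK)⁻¹·Kᵀ·(x' − x̄) = [13]
z = y + H·x̄ = [13] + [-12] = [1]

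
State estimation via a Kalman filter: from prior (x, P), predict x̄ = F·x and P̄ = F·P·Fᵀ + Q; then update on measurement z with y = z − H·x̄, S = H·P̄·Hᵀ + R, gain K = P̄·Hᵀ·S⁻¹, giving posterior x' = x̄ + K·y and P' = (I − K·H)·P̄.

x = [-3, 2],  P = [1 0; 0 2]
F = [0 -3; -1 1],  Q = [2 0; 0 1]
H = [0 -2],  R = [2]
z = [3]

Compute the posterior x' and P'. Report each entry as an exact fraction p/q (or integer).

x̄ = F·x = [-6, 5]
P̄ = F·P·Fᵀ + Q = [20 -6; -6 4]
y = z − H·x̄ = [13]
S = H·P̄·Hᵀ + R = [18]
K = P̄·Hᵀ·S⁻¹ = [2/3; -4/9]
x' = x̄ + K·y = [8/3, -7/9]
P' = (I − K·H)·P̄ = [12 -2/3; -2/3 4/9]

x' = [8/3, -7/9]
P' = [12 -2/3; -2/3 4/9]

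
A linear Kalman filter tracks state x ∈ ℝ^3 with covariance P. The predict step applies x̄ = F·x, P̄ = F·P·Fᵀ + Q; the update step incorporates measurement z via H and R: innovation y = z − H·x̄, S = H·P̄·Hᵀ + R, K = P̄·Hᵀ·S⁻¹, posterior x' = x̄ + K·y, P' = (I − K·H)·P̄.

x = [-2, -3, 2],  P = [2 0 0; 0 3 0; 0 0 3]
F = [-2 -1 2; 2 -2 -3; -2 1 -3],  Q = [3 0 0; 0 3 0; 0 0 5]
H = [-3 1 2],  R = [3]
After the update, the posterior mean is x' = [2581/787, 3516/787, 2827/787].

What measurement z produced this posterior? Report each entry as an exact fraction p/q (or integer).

x̄ = F·x = [11, -4, -5]
P̄ = F·P·Fᵀ + Q = [26 -20 -13; -20 50 13; -13 13 43]
S = H·P̄·Hᵀ + R = [787]
K = P̄·Hᵀ·S⁻¹ = [-124/787; 136/787; 138/787]
x' − x̄ = [-6076/787, 6664/787, 6762/787] = K·y
y = (KᵀK)⁻¹·Kᵀ·(x' − x̄) = [49]
z = y + H·x̄ = [49] + [-47] = [2]

z = [2]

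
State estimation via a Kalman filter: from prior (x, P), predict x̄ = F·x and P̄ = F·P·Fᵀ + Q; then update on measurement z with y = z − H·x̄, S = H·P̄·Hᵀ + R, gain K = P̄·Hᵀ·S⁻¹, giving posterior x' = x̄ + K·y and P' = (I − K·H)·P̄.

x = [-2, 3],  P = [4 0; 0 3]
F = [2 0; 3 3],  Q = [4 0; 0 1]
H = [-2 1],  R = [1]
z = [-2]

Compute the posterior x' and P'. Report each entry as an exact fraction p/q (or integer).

x̄ = F·x = [-4, 3]
P̄ = F·P·Fᵀ + Q = [20 24; 24 64]
y = z − H·x̄ = [-13]
S = H·P̄·Hᵀ + R = [49]
K = P̄·Hᵀ·S⁻¹ = [-16/49; 16/49]
x' = x̄ + K·y = [12/49, -61/49]
P' = (I − K·H)·P̄ = [724/49 1432/49; 1432/49 2880/49]

x' = [12/49, -61/49]
P' = [724/49 1432/49; 1432/49 2880/49]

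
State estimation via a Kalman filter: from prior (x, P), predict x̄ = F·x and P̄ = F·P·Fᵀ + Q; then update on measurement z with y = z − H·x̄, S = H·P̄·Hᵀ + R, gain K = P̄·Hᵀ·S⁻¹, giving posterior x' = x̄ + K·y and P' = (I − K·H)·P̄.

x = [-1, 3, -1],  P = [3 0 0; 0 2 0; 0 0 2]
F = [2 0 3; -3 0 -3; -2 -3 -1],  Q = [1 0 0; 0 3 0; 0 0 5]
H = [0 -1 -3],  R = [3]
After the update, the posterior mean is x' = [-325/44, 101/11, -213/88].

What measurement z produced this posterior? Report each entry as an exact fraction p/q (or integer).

x̄ = F·x = [-5, 6, -6]
P̄ = F·P·Fᵀ + Q = [31 -36 -18; -36 48 24; -18 24 37]
S = H·P̄·Hᵀ + R = [528]
K = P̄·Hᵀ·S⁻¹ = [15/88; -5/22; -45/176]
x' − x̄ = [-105/44, 35/11, 315/88] = K·y
y = (KᵀK)⁻¹·Kᵀ·(x' − x̄) = [-14]
z = y + H·x̄ = [-14] + [12] = [-2]

z = [-2]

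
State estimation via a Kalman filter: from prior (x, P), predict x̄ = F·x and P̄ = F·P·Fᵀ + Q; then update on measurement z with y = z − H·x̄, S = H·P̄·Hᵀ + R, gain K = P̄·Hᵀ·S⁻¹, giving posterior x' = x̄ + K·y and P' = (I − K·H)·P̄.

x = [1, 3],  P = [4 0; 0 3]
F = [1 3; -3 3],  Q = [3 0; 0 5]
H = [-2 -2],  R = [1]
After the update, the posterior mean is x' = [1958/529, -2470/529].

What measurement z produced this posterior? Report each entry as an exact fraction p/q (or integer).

z = [2]

x̄ = F·x = [10, 6]
P̄ = F·P·Fᵀ + Q = [34 15; 15 68]
S = H·P̄·Hᵀ + R = [529]
K = P̄·Hᵀ·S⁻¹ = [-98/529; -166/529]
x' − x̄ = [-3332/529, -5644/529] = K·y
y = (KᵀK)⁻¹·Kᵀ·(x' − x̄) = [34]
z = y + H·x̄ = [34] + [-32] = [2]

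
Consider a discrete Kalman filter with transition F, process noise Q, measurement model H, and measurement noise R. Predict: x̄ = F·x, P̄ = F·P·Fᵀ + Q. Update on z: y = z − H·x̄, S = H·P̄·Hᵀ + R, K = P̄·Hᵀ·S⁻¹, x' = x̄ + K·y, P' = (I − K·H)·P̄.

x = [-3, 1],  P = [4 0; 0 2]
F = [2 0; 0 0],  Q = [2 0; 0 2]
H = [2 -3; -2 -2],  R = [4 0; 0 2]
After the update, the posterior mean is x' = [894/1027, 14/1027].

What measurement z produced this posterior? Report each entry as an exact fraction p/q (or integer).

x̄ = F·x = [-6, 0]
P̄ = F·P·Fᵀ + Q = [18 0; 0 2]
S = H·P̄·Hᵀ + R = [94 -60; -60 82]
K = P̄·Hᵀ·S⁻¹ = [198/1027 -306/1027; -183/1027 -184/1027]
x' − x̄ = [7056/1027, 14/1027] = K·y
y = (KᵀK)⁻¹·Kᵀ·(x' − x̄) = [14, -14]
z = y + H·x̄ = [14, -14] + [-12, 12] = [2, -2]

z = [2, -2]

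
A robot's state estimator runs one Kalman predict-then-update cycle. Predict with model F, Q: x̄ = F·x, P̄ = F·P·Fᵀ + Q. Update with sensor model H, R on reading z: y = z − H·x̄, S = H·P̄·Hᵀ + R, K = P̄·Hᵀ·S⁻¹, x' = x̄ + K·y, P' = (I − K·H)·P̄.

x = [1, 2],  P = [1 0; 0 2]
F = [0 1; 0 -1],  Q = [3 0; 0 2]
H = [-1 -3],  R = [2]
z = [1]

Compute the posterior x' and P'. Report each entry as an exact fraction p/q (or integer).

x̄ = F·x = [2, -2]
P̄ = F·P·Fᵀ + Q = [5 -2; -2 4]
y = z − H·x̄ = [-3]
S = H·P̄·Hᵀ + R = [31]
K = P̄·Hᵀ·S⁻¹ = [1/31; -10/31]
x' = x̄ + K·y = [59/31, -32/31]
P' = (I − K·H)·P̄ = [154/31 -52/31; -52/31 24/31]

x' = [59/31, -32/31]
P' = [154/31 -52/31; -52/31 24/31]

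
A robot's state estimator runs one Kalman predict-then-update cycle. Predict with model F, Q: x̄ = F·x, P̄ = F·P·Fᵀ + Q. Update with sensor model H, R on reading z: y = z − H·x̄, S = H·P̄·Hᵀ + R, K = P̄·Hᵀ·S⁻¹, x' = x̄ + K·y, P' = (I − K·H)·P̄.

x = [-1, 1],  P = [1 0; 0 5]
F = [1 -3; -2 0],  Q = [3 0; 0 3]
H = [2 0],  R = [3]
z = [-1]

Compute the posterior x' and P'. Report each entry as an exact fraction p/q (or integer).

x̄ = F·x = [-4, 2]
P̄ = F·P·Fᵀ + Q = [49 -2; -2 7]
y = z − H·x̄ = [7]
S = H·P̄·Hᵀ + R = [199]
K = P̄·Hᵀ·S⁻¹ = [98/199; -4/199]
x' = x̄ + K·y = [-110/199, 370/199]
P' = (I − K·H)·P̄ = [147/199 -6/199; -6/199 1377/199]

x' = [-110/199, 370/199]
P' = [147/199 -6/199; -6/199 1377/199]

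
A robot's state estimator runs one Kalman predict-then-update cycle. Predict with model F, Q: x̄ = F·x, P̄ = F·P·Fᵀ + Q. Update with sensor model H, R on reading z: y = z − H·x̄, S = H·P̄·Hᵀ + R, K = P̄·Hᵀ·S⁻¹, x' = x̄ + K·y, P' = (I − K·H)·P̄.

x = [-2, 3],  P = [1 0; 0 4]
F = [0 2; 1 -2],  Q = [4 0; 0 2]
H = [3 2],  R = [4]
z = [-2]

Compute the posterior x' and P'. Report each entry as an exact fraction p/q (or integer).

x̄ = F·x = [6, -8]
P̄ = F·P·Fᵀ + Q = [20 -16; -16 19]
y = z − H·x̄ = [-4]
S = H·P̄·Hᵀ + R = [68]
K = P̄·Hᵀ·S⁻¹ = [7/17; -5/34]
x' = x̄ + K·y = [74/17, -126/17]
P' = (I − K·H)·P̄ = [144/17 -202/17; -202/17 298/17]

x' = [74/17, -126/17]
P' = [144/17 -202/17; -202/17 298/17]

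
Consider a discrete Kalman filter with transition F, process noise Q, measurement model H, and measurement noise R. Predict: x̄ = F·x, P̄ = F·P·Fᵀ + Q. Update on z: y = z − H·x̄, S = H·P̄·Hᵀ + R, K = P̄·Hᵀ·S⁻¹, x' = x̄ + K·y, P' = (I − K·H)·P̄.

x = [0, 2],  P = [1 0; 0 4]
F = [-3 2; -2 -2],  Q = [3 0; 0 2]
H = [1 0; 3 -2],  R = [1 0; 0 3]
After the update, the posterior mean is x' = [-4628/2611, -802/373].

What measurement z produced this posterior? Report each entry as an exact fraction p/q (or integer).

z = [-2, -1]

x̄ = F·x = [4, -4]
P̄ = F·P·Fᵀ + Q = [28 -10; -10 22]
S = H·P̄·Hᵀ + R = [29 104; 104 463]
K = P̄·Hᵀ·S⁻¹ = [2148/2611 104/2611; 438/373 -158/373]
x' − x̄ = [-15072/2611, 690/373] = K·y
y = (KᵀK)⁻¹·Kᵀ·(x' − x̄) = [-6, -21]
z = y + H·x̄ = [-6, -21] + [4, 20] = [-2, -1]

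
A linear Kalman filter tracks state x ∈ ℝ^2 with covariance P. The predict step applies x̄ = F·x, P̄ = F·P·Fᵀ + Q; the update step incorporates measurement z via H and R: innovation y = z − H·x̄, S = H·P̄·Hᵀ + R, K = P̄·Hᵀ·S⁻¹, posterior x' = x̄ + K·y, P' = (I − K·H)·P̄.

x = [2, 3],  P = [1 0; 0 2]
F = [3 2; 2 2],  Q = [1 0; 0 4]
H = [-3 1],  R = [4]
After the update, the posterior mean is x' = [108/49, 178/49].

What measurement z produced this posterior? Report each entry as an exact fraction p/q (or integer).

z = [-2]

x̄ = F·x = [12, 10]
P̄ = F·P·Fᵀ + Q = [18 14; 14 16]
S = H·P̄·Hᵀ + R = [98]
K = P̄·Hᵀ·S⁻¹ = [-20/49; -13/49]
x' − x̄ = [-480/49, -312/49] = K·y
y = (KᵀK)⁻¹·Kᵀ·(x' − x̄) = [24]
z = y + H·x̄ = [24] + [-26] = [-2]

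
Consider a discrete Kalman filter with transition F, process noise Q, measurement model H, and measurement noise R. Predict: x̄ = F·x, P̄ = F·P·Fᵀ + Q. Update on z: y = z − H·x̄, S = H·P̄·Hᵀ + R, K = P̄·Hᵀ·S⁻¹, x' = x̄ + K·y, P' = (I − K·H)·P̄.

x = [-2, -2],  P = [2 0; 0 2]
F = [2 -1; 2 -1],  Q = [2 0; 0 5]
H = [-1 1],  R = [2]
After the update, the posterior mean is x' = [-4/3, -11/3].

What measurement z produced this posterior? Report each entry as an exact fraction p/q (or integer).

x̄ = F·x = [-2, -2]
P̄ = F·P·Fᵀ + Q = [12 10; 10 15]
S = H·P̄·Hᵀ + R = [9]
K = P̄·Hᵀ·S⁻¹ = [-2/9; 5/9]
x' − x̄ = [2/3, -5/3] = K·y
y = (KᵀK)⁻¹·Kᵀ·(x' − x̄) = [-3]
z = y + H·x̄ = [-3] + [0] = [-3]

z = [-3]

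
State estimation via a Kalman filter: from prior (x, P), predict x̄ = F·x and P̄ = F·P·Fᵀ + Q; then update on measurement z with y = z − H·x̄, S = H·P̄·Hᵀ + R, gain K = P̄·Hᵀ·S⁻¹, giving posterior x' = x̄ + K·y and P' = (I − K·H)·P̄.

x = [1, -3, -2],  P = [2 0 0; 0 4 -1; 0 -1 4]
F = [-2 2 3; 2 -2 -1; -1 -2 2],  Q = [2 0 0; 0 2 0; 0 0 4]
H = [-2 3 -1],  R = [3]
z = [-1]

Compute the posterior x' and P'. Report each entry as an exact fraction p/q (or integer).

x̄ = F·x = [-14, 10, 1]
P̄ = F·P·Fᵀ + Q = [50 -28 14; -28 26 6; 14 6 46]
y = z − H·x̄ = [-58]
S = H·P̄·Hᵀ + R = [839]
K = P̄·Hᵀ·S⁻¹ = [-198/839; 128/839; -56/839]
x' = x̄ + K·y = [-262/839, 966/839, 4087/839]
P' = (I − K·H)·P̄ = [2746/839 1852/839 658/839; 1852/839 5430/839 12202/839; 658/839 12202/839 35458/839]

x' = [-262/839, 966/839, 4087/839]
P' = [2746/839 1852/839 658/839; 1852/839 5430/839 12202/839; 658/839 12202/839 35458/839]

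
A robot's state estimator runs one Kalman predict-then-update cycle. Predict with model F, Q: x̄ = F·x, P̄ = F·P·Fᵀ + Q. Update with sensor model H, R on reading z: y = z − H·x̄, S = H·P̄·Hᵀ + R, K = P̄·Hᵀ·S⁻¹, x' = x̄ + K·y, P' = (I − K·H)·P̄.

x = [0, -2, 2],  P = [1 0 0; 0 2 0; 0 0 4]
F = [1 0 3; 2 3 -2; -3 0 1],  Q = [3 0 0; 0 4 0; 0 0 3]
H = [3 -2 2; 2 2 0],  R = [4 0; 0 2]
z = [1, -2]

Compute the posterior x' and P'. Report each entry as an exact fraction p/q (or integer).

x̄ = F·x = [6, -10, 2]
P̄ = F·P·Fᵀ + Q = [40 -22 9; -22 42 -14; 9 -14 16]
y = z − H·x̄ = [-41, 6]
S = H·P̄·Hᵀ + R = [1080 8; 8 154]
K = P̄·Hᵀ·S⁻¹ = [6935/41564 2339/10391; -6933/41564 2789/10391; 6739/83128 -1437/20782]
x' = x̄ + K·y = [21185/41564, -64451/41564, -144531/83128]
P' = (I − K·H)·P̄ = [31787/20782 -27109/20782 -135709/41564; -27109/20782 32687/20782 132835/41564; -135709/41564 132835/41564 686275/83128]

x' = [21185/41564, -64451/41564, -144531/83128]
P' = [31787/20782 -27109/20782 -135709/41564; -27109/20782 32687/20782 132835/41564; -135709/41564 132835/41564 686275/83128]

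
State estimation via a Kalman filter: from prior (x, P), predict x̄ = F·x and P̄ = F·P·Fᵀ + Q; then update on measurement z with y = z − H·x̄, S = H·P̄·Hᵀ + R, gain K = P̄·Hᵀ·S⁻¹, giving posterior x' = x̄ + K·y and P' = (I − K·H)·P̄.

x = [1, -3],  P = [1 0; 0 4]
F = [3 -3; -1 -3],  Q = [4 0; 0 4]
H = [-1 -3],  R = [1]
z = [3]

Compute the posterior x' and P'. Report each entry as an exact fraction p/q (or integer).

x̄ = F·x = [12, 8]
P̄ = F·P·Fᵀ + Q = [49 33; 33 41]
y = z − H·x̄ = [39]
S = H·P̄·Hᵀ + R = [617]
K = P̄·Hᵀ·S⁻¹ = [-148/617; -156/617]
x' = x̄ + K·y = [1632/617, -1148/617]
P' = (I − K·H)·P̄ = [8329/617 -2727/617; -2727/617 961/617]

x' = [1632/617, -1148/617]
P' = [8329/617 -2727/617; -2727/617 961/617]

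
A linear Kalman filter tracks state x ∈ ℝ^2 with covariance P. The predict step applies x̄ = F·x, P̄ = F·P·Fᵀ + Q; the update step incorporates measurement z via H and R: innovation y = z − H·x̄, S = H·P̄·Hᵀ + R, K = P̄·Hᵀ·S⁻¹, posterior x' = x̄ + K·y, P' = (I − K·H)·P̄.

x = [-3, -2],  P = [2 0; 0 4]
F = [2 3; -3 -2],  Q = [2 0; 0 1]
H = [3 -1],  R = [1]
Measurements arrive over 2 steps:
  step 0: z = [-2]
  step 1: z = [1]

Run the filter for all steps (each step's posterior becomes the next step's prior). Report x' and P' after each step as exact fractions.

step 0: x̄ = F·x = [-12, 13]
step 0: P̄ = F·P·Fᵀ + Q = [46 -36; -36 35]
step 0: y = z − H·x̄ = [47]
step 0: S = H·P̄·Hᵀ + R = [666]
step 0: K = P̄·Hᵀ·S⁻¹ = [29/111; -143/666]
step 0: x' = x̄ + K·y = [31/111, 1937/666]
step 0: P' = (I − K·H)·P̄ = [20/37 151/111; 151/111 2861/666]
step 1: x̄ = F·x = [687/74, -2216/333]
step 1: P̄ = F·P·Fᵀ + Q = [4377/74 -1728/37; -1728/37 13111/333]
step 1: y = z − H·x̄ = [-22315/666]
step 1: S = H·P̄·Hᵀ + R = [568049/666]
step 1: K = P̄·Hᵀ·S⁻¹ = [149283/568049; -119534/568049]
step 1: x' = x̄ + K·y = [271767/568049, 224937/568049]
step 1: P' = (I − K·H)·P̄ = [137748/568049 263961/568049; 263961/568049 911417/568049]

step 0: x' = [31/111, 1937/666], P' = [20/37 151/111; 151/111 2861/666]
step 1: x' = [271767/568049, 224937/568049], P' = [137748/568049 263961/568049; 263961/568049 911417/568049]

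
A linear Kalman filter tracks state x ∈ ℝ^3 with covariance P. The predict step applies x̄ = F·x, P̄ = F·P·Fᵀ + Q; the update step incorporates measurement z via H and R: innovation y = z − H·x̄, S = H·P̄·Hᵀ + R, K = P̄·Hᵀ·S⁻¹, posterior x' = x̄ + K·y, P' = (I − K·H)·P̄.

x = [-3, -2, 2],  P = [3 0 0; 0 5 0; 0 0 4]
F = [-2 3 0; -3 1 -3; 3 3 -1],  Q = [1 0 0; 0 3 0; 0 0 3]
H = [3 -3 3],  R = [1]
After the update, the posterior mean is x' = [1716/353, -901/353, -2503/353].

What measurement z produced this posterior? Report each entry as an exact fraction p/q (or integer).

z = [1]

x̄ = F·x = [0, 1, -17]
P̄ = F·P·Fᵀ + Q = [58 33 27; 33 71 0; 27 0 79]
S = H·P̄·Hᵀ + R = [1765]
K = P̄·Hᵀ·S⁻¹ = [156/1765; -114/1765; 318/1765]
x' − x̄ = [1716/353, -1254/353, 3498/353] = K·y
y = (KᵀK)⁻¹·Kᵀ·(x' − x̄) = [55]
z = y + H·x̄ = [55] + [-54] = [1]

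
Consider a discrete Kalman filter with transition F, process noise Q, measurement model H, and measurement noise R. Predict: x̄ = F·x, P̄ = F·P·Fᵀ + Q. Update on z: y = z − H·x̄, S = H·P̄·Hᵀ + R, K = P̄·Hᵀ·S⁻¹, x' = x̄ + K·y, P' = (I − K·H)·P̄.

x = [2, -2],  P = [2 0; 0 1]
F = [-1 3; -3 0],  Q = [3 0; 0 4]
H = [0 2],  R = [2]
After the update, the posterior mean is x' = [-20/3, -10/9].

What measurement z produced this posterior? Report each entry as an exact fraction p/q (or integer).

z = [-2]

x̄ = F·x = [-8, -6]
P̄ = F·P·Fᵀ + Q = [14 6; 6 22]
S = H·P̄·Hᵀ + R = [90]
K = P̄·Hᵀ·S⁻¹ = [2/15; 22/45]
x' − x̄ = [4/3, 44/9] = K·y
y = (KᵀK)⁻¹·Kᵀ·(x' − x̄) = [10]
z = y + H·x̄ = [10] + [-12] = [-2]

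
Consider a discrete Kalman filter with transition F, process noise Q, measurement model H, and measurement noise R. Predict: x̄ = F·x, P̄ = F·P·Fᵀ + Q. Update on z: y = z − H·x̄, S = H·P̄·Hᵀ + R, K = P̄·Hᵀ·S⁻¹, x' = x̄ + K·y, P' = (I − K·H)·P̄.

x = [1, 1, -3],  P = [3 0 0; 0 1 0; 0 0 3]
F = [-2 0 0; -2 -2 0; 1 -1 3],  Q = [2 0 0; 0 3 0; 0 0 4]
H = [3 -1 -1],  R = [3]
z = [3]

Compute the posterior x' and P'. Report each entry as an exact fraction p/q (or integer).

x̄ = F·x = [-2, -4, -9]
P̄ = F·P·Fᵀ + Q = [14 12 -6; 12 19 -4; -6 -4 35]
y = z − H·x̄ = [-4]
S = H·P̄·Hᵀ + R = [139]
K = P̄·Hᵀ·S⁻¹ = [36/139; 21/139; -49/139]
x' = x̄ + K·y = [-422/139, -640/139, -1055/139]
P' = (I − K·H)·P̄ = [650/139 912/139 930/139; 912/139 2200/139 473/139; 930/139 473/139 2464/139]

x' = [-422/139, -640/139, -1055/139]
P' = [650/139 912/139 930/139; 912/139 2200/139 473/139; 930/139 473/139 2464/139]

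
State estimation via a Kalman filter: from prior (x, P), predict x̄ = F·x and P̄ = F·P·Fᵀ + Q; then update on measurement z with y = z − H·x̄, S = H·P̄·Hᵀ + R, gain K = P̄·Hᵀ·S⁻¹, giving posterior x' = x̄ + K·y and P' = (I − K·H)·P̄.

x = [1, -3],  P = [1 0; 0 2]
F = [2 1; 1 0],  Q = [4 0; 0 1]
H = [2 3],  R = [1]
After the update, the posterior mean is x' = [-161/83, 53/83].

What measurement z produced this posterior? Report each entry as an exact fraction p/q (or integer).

z = [-2]

x̄ = F·x = [-1, 1]
P̄ = F·P·Fᵀ + Q = [10 2; 2 2]
S = H·P̄·Hᵀ + R = [83]
K = P̄·Hᵀ·S⁻¹ = [26/83; 10/83]
x' − x̄ = [-78/83, -30/83] = K·y
y = (KᵀK)⁻¹·Kᵀ·(x' − x̄) = [-3]
z = y + H·x̄ = [-3] + [1] = [-2]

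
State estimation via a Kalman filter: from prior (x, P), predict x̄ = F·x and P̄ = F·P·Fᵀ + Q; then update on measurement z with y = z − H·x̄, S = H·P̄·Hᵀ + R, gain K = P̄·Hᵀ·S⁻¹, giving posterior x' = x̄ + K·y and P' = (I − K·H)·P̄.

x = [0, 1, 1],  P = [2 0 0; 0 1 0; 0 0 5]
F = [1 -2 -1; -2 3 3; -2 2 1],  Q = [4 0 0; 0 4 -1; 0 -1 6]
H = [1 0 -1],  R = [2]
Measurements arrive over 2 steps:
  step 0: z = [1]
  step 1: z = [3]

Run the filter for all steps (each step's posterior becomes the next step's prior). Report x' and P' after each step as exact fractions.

step 0: x' = [-1/33, 25/66, -9/11], P' = [103/33 -83/33 25/11; -83/33 1547/66 -10/11; 25/11 -10/11 37/11]
step 1: x' = [21431/14755, -99053/29510, -22638/14755], P' = [52838/14755 -54402/14755 38706/14755; -54402/14755 616281/29510 -33544/14755; 38706/14755 -33544/14755 53952/14755]

step 0: x̄ = F·x = [-3, 6, 3]
step 0: P̄ = F·P·Fᵀ + Q = [15 -25 -13; -25 66 28; -13 28 23]
step 0: y = z − H·x̄ = [7]
step 0: S = H·P̄·Hᵀ + R = [66]
step 0: K = P̄·Hᵀ·S⁻¹ = [14/33; -53/66; -6/11]
step 0: x' = x̄ + K·y = [-1/33, 25/66, -9/11]
step 0: P' = (I − K·H)·P̄ = [103/33 -83/33 25/11; -83/33 1547/66 -10/11; 25/11 -10/11 37/11]
step 1: x̄ = F·x = [1/33, -83/66, 0]
step 1: P̄ = F·P·Fᵀ + Q = [3502/33 -5116/33 -108; -5116/33 16121/66 161; -108 161 123]
step 1: y = z − H·x̄ = [98/33]
step 1: S = H·P̄·Hᵀ + R = [14755/33]
step 1: K = P̄·Hᵀ·S⁻¹ = [7066/14755; -10429/14755; -7623/14755]
step 1: x' = x̄ + K·y = [21431/14755, -99053/29510, -22638/14755]
step 1: P' = (I − K·H)·P̄ = [52838/14755 -54402/14755 38706/14755; -54402/14755 616281/29510 -33544/14755; 38706/14755 -33544/14755 53952/14755]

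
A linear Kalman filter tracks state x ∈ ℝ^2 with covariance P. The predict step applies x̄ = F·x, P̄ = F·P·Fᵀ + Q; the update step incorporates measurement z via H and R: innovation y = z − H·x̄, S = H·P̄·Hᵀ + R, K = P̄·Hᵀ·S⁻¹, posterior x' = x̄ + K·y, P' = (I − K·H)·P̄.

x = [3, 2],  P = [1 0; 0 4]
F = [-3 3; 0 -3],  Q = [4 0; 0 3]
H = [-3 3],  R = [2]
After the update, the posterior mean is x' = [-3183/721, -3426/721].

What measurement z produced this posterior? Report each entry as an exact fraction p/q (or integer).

x̄ = F·x = [-3, -6]
P̄ = F·P·Fᵀ + Q = [49 -36; -36 39]
S = H·P̄·Hᵀ + R = [1442]
K = P̄·Hᵀ·S⁻¹ = [-255/1442; 225/1442]
x' − x̄ = [-1020/721, 900/721] = K·y
y = (KᵀK)⁻¹·Kᵀ·(x' − x̄) = [8]
z = y + H·x̄ = [8] + [-9] = [-1]

z = [-1]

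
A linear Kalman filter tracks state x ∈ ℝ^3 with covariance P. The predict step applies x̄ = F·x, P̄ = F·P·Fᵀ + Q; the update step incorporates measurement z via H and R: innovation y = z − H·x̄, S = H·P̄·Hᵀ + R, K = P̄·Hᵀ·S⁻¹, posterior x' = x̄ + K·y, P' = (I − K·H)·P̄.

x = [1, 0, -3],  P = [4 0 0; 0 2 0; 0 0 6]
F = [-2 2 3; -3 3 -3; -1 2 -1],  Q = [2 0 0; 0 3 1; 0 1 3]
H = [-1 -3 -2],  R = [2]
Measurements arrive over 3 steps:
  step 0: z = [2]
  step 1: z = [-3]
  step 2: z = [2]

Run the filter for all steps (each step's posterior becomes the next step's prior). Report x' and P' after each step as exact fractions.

step 0: x' = [-17501/1565, 4177/1565, 933/1565], P' = [124716/1565 -36992/1565 -6848/1565; -36992/1565 12914/1565 -474/1565; -6848/1565 -474/1565 4304/1565]
step 1: x' = [84201219/37460441, 19843724/37460441, -15397525/37460441], P' = [2003268274/37460441 -452684502/37460441 -316862204/37460441; -452684502/37460441 135108640/37460441 31953466/37460441; -316862204/37460441 31953466/37460441 113945706/37460441]
step 2: x' = [-855624551245/481275417253, -237049082715/481275417253, 301511623537/481275417253], P' = [22079747765484/481275417253 -4927801861128/481275417253 -3561127819470/481275417253; -4927801861128/481275417253 1520653694218/481275417253 286132892680/481275417253; -3561127819470/481275417253 286132892680/481275417253 1393624427946/481275417253]

step 0: x̄ = F·x = [-11, 6, 2]
step 0: P̄ = F·P·Fᵀ + Q = [80 -18 -2; -18 111 43; -2 43 21]
step 0: y = z − H·x̄ = [13]
step 0: S = H·P̄·Hᵀ + R = [1565]
step 0: K = P̄·Hᵀ·S⁻¹ = [-22/1565; -401/1565; -169/1565]
step 0: x' = x̄ + K·y = [-17501/1565, 4177/1565, 933/1565]
step 0: P' = (I − K·H)·P̄ = [124716/1565 -36992/1565 -6848/1565; -36992/1565 12914/1565 -474/1565; -6848/1565 -474/1565 4304/1565]
step 1: x̄ = F·x = [9231/313, 12447/313, 24922/1565]
step 1: P̄ = F·P·Fᵀ + Q = [192962/313 250014/313 103016/313; 250014/313 366645/313 152443/313; 103016/313 152443/313 321539/1565]
step 1: y = z − H·x̄ = [278009/1565]
step 1: S = H·P̄·Hᵀ + R = [37460441/1565]
step 1: K = P̄·Hᵀ·S⁻¹ = [-5745180/37460441; -8274175/37460441; -3444803/37460441]
step 1: x' = x̄ + K·y = [84201219/37460441, 19843724/37460441, -15397525/37460441]
step 1: P' = (I − K·H)·P̄ = [2003268274/37460441 -452684502/37460441 -316862204/37460441; -452684502/37460441 135108640/37460441 31953466/37460441; -316862204/37460441 31953466/37460441 113945706/37460441]
step 2: x̄ = F·x = [-174907565/37460441, -146879910/37460441, -29116246/37460441]
step 2: P̄ = F·P·Fᵀ + Q = [17461203948/37460441 18283411164/37460441 7365917070/37460441; 18283411164/37460441 22252923879/37460441 9085160321/37460441; 7365917070/37460441 9085160321/37460441 3819229599/37460441]
step 2: y = z − H·x̄ = [-598858905/37460441]
step 2: S = H·P̄·Hᵀ + R = [481275417253/37460441]
step 2: K = P̄·Hᵀ·S⁻¹ = [-87043271580/481275417253; -103212503443/481275417253; -42259857231/481275417253]
step 2: x' = x̄ + K·y = [-855624551245/481275417253, -237049082715/481275417253, 301511623537/481275417253]
step 2: P' = (I − K·H)·P̄ = [22079747765484/481275417253 -4927801861128/481275417253 -3561127819470/481275417253; -4927801861128/481275417253 1520653694218/481275417253 286132892680/481275417253; -3561127819470/481275417253 286132892680/481275417253 1393624427946/481275417253]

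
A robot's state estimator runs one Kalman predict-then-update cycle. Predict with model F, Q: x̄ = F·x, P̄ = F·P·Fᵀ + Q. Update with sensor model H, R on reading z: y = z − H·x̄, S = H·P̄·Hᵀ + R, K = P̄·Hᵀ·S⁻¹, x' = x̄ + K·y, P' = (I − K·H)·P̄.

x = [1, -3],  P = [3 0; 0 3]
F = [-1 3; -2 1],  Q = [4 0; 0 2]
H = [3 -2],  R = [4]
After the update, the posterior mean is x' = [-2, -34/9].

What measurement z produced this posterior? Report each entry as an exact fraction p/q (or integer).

x̄ = F·x = [-10, -5]
P̄ = F·P·Fᵀ + Q = [34 15; 15 17]
S = H·P̄·Hᵀ + R = [198]
K = P̄·Hᵀ·S⁻¹ = [4/11; 1/18]
x' − x̄ = [8, 11/9] = K·y
y = (KᵀK)⁻¹·Kᵀ·(x' − x̄) = [22]
z = y + H·x̄ = [22] + [-20] = [2]

z = [2]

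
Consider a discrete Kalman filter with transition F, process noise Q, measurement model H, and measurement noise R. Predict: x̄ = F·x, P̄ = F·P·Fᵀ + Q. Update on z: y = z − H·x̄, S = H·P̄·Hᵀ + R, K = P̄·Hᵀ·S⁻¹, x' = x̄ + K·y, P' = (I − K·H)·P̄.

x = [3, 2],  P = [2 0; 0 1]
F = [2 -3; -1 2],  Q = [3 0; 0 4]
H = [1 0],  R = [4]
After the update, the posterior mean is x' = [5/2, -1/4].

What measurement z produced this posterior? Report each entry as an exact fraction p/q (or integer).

x̄ = F·x = [0, 1]
P̄ = F·P·Fᵀ + Q = [20 -10; -10 10]
S = H·P̄·Hᵀ + R = [24]
K = P̄·Hᵀ·S⁻¹ = [5/6; -5/12]
x' − x̄ = [5/2, -5/4] = K·y
y = (KᵀK)⁻¹·Kᵀ·(x' − x̄) = [3]
z = y + H·x̄ = [3] + [0] = [3]

z = [3]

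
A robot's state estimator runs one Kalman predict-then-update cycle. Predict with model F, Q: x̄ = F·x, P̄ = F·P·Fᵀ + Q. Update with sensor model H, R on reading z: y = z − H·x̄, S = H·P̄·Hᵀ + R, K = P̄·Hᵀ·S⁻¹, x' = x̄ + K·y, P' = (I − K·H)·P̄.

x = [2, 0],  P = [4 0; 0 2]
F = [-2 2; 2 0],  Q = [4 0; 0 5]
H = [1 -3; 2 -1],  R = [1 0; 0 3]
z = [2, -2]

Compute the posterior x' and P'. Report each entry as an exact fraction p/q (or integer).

x̄ = F·x = [-4, 4]
P̄ = F·P·Fᵀ + Q = [28 -16; -16 21]
y = z − H·x̄ = [18, 10]
S = H·P̄·Hᵀ + R = [314 231; 231 200]
K = P̄·Hᵀ·S⁻¹ = [-1432/9439 5052/9439; -3557/9439 1607/9439]
x' = x̄ + K·y = [-13012/9439, -10200/9439]
P' = (I − K·H)·P̄ = [9380/9439 3604/9439; 3604/9439 2387/9439]

x' = [-13012/9439, -10200/9439]
P' = [9380/9439 3604/9439; 3604/9439 2387/9439]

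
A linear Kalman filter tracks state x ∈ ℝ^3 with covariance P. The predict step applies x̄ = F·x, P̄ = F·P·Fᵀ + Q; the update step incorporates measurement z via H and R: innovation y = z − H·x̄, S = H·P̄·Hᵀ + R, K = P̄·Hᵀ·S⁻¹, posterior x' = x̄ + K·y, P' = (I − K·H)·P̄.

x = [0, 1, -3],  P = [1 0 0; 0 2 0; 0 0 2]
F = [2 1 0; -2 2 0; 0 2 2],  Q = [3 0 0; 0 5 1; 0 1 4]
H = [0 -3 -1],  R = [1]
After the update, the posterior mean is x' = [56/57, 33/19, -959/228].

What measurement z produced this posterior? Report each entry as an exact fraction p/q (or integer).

x̄ = F·x = [1, 2, -4]
P̄ = F·P·Fᵀ + Q = [9 0 4; 0 17 9; 4 9 20]
S = H·P̄·Hᵀ + R = [228]
K = P̄·Hᵀ·S⁻¹ = [-1/57; -5/19; -47/228]
x' − x̄ = [-1/57, -5/19, -47/228] = K·y
y = (KᵀK)⁻¹·Kᵀ·(x' − x̄) = [1]
z = y + H·x̄ = [1] + [-2] = [-1]

z = [-1]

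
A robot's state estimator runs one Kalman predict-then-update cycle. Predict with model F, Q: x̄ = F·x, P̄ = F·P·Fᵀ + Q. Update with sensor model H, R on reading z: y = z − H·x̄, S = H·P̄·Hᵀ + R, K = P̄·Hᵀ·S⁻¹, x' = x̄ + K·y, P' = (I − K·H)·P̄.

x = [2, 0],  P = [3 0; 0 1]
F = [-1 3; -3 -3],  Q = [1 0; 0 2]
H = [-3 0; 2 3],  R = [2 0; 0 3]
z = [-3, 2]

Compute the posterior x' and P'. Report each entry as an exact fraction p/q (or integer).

x̄ = F·x = [-2, -6]
P̄ = F·P·Fᵀ + Q = [13 0; 0 38]
y = z − H·x̄ = [-9, 24]
S = H·P̄·Hᵀ + R = [119 -78; -78 397]
K = P̄·Hᵀ·S⁻¹ = [-13455/41159 52/41159; 8892/41159 13566/41159]
x' = x̄ + K·y = [40025/41159, -1398/41159]
P' = (I − K·H)·P̄ = [8970/41159 -5928/41159; -5928/41159 17518/41159]

x' = [40025/41159, -1398/41159]
P' = [8970/41159 -5928/41159; -5928/41159 17518/41159]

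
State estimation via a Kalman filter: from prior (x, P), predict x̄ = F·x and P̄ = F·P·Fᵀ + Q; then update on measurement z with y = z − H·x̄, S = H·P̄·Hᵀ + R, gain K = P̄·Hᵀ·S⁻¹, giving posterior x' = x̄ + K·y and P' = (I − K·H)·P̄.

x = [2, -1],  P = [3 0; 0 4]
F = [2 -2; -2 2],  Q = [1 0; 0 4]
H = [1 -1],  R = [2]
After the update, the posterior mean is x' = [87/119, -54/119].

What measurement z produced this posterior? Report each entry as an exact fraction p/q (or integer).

x̄ = F·x = [6, -6]
P̄ = F·P·Fᵀ + Q = [29 -28; -28 32]
S = H·P̄·Hᵀ + R = [119]
K = P̄·Hᵀ·S⁻¹ = [57/119; -60/119]
x' − x̄ = [-627/119, 660/119] = K·y
y = (KᵀK)⁻¹·Kᵀ·(x' − x̄) = [-11]
z = y + H·x̄ = [-11] + [12] = [1]

z = [1]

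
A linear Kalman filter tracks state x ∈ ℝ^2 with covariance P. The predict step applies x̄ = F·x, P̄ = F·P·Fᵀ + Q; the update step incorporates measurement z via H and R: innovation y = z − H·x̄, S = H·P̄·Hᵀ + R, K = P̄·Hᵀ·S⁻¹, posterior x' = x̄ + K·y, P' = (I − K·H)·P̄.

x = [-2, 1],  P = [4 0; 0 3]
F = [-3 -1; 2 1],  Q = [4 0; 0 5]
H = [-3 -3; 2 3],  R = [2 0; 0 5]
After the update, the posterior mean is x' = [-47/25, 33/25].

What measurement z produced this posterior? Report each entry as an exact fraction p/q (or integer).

x̄ = F·x = [5, -3]
P̄ = F·P·Fᵀ + Q = [43 -27; -27 24]
S = H·P̄·Hᵀ + R = [119 -69; -69 69]
K = P̄·Hᵀ·S⁻¹ = [-43/50 -2717/3450; 27/50 921/1150]
x' − x̄ = [-172/25, 108/25] = K·y
y = (KᵀK)⁻¹·Kᵀ·(x' − x̄) = [8, 0]
z = y + H·x̄ = [8, 0] + [-6, 1] = [2, 1]

z = [2, 1]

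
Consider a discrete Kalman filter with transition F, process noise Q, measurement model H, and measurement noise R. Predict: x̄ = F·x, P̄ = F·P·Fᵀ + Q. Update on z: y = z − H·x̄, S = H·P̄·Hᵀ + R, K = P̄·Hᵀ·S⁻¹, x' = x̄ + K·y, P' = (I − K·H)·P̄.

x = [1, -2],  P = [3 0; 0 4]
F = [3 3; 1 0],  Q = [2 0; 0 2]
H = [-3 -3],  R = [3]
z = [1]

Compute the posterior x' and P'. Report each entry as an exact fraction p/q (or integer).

x' = [-85/53, 67/53]
P' = [797/265 -723/265; -723/265 737/265]

x̄ = F·x = [-3, 1]
P̄ = F·P·Fᵀ + Q = [65 9; 9 5]
y = z − H·x̄ = [-5]
S = H·P̄·Hᵀ + R = [795]
K = P̄·Hᵀ·S⁻¹ = [-74/265; -14/265]
x' = x̄ + K·y = [-85/53, 67/53]
P' = (I − K·H)·P̄ = [797/265 -723/265; -723/265 737/265]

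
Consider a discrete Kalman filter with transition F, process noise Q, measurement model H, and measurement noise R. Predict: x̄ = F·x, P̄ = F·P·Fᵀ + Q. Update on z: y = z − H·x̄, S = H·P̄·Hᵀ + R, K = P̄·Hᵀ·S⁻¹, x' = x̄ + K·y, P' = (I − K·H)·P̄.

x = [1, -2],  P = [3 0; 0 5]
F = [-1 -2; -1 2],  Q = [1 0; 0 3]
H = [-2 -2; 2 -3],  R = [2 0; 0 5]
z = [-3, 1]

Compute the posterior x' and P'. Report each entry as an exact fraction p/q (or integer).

x̄ = F·x = [3, -5]
P̄ = F·P·Fᵀ + Q = [24 -17; -17 26]
y = z − H·x̄ = [-7, -20]
S = H·P̄·Hᵀ + R = [66 26; 26 539]
K = P̄·Hᵀ·S⁻¹ = [-5060/17449 3449/17449; -3395/17449 -3462/17449]
x' = x̄ + K·y = [18787/17449, 5760/17449]
P' = (I − K·H)·P̄ = [6485/17449 -1425/17449; -1425/17449 4820/17449]

x' = [18787/17449, 5760/17449]
P' = [6485/17449 -1425/17449; -1425/17449 4820/17449]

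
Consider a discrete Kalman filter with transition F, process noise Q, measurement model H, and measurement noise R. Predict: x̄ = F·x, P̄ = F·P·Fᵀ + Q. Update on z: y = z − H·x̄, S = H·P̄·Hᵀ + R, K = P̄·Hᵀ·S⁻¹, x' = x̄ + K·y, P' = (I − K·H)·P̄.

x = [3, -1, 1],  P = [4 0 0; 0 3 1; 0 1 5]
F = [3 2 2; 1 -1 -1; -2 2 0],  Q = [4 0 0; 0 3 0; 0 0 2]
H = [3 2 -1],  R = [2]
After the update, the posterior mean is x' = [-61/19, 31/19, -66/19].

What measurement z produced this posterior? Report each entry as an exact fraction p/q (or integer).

x̄ = F·x = [9, 3, -8]
P̄ = F·P·Fᵀ + Q = [80 -8 -8; -8 17 -16; -8 -16 30]
S = H·P̄·Hᵀ + R = [836]
K = P̄·Hᵀ·S⁻¹ = [58/209; 13/418; -43/418]
x' − x̄ = [-232/19, -26/19, 86/19] = K·y
y = (KᵀK)⁻¹·Kᵀ·(x' − x̄) = [-44]
z = y + H·x̄ = [-44] + [41] = [-3]

z = [-3]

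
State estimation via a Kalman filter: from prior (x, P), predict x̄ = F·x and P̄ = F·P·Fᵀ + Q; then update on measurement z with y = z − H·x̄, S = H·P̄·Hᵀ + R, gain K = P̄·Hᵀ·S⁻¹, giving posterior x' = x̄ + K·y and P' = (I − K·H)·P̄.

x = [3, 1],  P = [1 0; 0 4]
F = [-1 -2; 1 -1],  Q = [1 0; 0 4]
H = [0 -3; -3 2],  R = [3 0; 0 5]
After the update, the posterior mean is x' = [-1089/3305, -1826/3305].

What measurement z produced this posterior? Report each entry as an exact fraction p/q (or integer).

z = [2, -1]

x̄ = F·x = [-5, 2]
P̄ = F·P·Fᵀ + Q = [18 7; 7 9]
S = H·P̄·Hᵀ + R = [84 9; 9 119]
K = P̄·Hᵀ·S⁻¹ = [-713/3305 -1057/3305; -1062/3305 -3/3305]
x' − x̄ = [15436/3305, -8436/3305] = K·y
y = (KᵀK)⁻¹·Kᵀ·(x' − x̄) = [8, -20]
z = y + H·x̄ = [8, -20] + [-6, 19] = [2, -1]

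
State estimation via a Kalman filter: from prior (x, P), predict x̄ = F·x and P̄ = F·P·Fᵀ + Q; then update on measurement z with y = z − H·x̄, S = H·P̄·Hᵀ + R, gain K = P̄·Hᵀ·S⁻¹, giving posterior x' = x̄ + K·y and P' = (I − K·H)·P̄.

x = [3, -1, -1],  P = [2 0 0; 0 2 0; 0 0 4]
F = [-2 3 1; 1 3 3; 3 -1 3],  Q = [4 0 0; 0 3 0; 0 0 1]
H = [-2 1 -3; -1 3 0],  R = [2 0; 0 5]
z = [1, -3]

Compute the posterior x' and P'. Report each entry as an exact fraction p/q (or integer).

x' = [-185198/17937, -79738/17937, 30373/5979]
P' = [521570/17937 177910/17937 -96310/5979; 177910/17937 70325/17937 -31745/5979; -96310/5979 -31745/5979 18347/1993]

x̄ = F·x = [-10, -3, 7]
P̄ = F·P·Fᵀ + Q = [34 26 -6; 26 59 36; -6 36 57]
y = z − H·x̄ = [5, -4]
S = H·P̄·Hᵀ + R = [318 -279; -279 414]
K = P̄·Hᵀ·S⁻¹ = [260/5979 2432/17937; 35/5979 6613/17937; -708/1993 215/5979]
x' = x̄ + K·y = [-185198/17937, -79738/17937, 30373/5979]
P' = (I − K·H)·P̄ = [521570/17937 177910/17937 -96310/5979; 177910/17937 70325/17937 -31745/5979; -96310/5979 -31745/5979 18347/1993]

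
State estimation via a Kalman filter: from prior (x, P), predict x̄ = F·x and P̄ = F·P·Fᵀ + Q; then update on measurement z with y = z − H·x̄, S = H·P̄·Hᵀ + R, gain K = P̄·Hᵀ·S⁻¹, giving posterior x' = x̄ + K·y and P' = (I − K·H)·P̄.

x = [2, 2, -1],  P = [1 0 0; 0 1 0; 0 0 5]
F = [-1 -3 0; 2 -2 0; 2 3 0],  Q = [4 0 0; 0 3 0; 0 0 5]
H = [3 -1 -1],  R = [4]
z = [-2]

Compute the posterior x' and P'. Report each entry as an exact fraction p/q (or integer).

x' = [-8/197, 96/197, 402/197]
P' = [357/197 641/197 234/197; 641/197 2158/197 -247/197; 234/197 -247/197 1145/197]

x̄ = F·x = [-8, 0, 10]
P̄ = F·P·Fᵀ + Q = [14 4 -11; 4 11 -2; -11 -2 18]
y = z − H·x̄ = [32]
S = H·P̄·Hᵀ + R = [197]
K = P̄·Hᵀ·S⁻¹ = [49/197; 3/197; -49/197]
x' = x̄ + K·y = [-8/197, 96/197, 402/197]
P' = (I − K·H)·P̄ = [357/197 641/197 234/197; 641/197 2158/197 -247/197; 234/197 -247/197 1145/197]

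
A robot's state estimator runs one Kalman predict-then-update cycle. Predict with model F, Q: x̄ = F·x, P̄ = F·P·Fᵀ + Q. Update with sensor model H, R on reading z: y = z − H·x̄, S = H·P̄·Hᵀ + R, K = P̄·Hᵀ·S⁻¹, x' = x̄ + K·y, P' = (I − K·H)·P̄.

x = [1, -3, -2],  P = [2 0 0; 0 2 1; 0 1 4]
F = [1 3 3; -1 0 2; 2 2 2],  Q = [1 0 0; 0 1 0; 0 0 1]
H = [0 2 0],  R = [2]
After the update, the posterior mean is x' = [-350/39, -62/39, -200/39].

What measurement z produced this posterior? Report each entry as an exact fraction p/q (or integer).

z = [-3]

x̄ = F·x = [-14, -5, -8]
P̄ = F·P·Fᵀ + Q = [75 28 52; 28 19 16; 52 16 41]
S = H·P̄·Hᵀ + R = [78]
K = P̄·Hᵀ·S⁻¹ = [28/39; 19/39; 16/39]
x' − x̄ = [196/39, 133/39, 112/39] = K·y
y = (KᵀK)⁻¹·Kᵀ·(x' − x̄) = [7]
z = y + H·x̄ = [7] + [-10] = [-3]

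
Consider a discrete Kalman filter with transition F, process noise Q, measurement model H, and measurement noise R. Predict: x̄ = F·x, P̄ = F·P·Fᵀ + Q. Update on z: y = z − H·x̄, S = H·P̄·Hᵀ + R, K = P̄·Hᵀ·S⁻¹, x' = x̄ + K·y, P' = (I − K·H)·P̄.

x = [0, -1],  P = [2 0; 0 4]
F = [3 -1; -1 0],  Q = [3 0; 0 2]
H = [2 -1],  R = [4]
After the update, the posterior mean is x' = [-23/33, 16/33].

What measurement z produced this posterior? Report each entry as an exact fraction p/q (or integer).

x̄ = F·x = [1, 0]
P̄ = F·P·Fᵀ + Q = [25 -6; -6 4]
S = H·P̄·Hᵀ + R = [132]
K = P̄·Hᵀ·S⁻¹ = [14/33; -4/33]
x' − x̄ = [-56/33, 16/33] = K·y
y = (KᵀK)⁻¹·Kᵀ·(x' − x̄) = [-4]
z = y + H·x̄ = [-4] + [2] = [-2]

z = [-2]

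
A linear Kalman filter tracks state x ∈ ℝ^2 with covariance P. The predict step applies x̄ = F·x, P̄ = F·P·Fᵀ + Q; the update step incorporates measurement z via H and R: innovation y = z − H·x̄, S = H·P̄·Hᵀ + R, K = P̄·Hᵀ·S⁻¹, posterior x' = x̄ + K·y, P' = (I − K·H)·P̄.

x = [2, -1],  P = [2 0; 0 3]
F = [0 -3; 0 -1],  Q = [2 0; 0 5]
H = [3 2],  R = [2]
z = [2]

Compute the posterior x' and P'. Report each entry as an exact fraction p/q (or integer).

x' = [264/403, 16/403]
P' = [662/403 -888/403; -888/403 1375/403]

x̄ = F·x = [3, 1]
P̄ = F·P·Fᵀ + Q = [29 9; 9 8]
y = z − H·x̄ = [-9]
S = H·P̄·Hᵀ + R = [403]
K = P̄·Hᵀ·S⁻¹ = [105/403; 43/403]
x' = x̄ + K·y = [264/403, 16/403]
P' = (I − K·H)·P̄ = [662/403 -888/403; -888/403 1375/403]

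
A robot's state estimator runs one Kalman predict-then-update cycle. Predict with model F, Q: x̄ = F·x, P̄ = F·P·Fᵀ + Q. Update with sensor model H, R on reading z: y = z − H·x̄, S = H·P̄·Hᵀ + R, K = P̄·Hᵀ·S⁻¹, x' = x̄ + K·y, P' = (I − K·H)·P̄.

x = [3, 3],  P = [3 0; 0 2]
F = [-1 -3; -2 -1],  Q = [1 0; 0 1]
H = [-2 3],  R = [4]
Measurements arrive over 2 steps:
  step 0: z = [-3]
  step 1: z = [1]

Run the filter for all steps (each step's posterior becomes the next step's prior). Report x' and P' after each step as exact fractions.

step 0: x̄ = F·x = [-12, -9]
step 0: P̄ = F·P·Fᵀ + Q = [22 12; 12 15]
step 0: y = z − H·x̄ = [0]
step 0: S = H·P̄·Hᵀ + R = [83]
step 0: K = P̄·Hᵀ·S⁻¹ = [-8/83; 21/83]
step 0: x' = x̄ + K·y = [-12, -9]
step 0: P' = (I − K·H)·P̄ = [1762/83 1164/83; 1164/83 804/83]
step 1: x̄ = F·x = [39, 33]
step 1: P̄ = F·P·Fᵀ + Q = [16065/83 14084/83; 14084/83 12591/83]
step 1: y = z − H·x̄ = [-20]
step 1: S = H·P̄·Hᵀ + R = [8903/83]
step 1: K = P̄·Hᵀ·S⁻¹ = [10122/8903; 9605/8903]
step 1: x' = x̄ + K·y = [144777/8903, 101699/8903]
step 1: P' = (I − K·H)·P̄ = [488817/8903 339374/8903; 339374/8903 239056/8903]

step 0: x' = [-12, -9], P' = [1762/83 1164/83; 1164/83 804/83]
step 1: x' = [144777/8903, 101699/8903], P' = [488817/8903 339374/8903; 339374/8903 239056/8903]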